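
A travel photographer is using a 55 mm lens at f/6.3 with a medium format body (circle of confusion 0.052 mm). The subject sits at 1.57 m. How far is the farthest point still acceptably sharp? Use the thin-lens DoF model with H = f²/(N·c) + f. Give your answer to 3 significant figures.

Hyperfocal distance H = f²/(N·c) + f = 55²/(6.3 × 0.052) + 55 = 3025/0.3276 + 55 ≈ 9288.8 mm ≈ 9.289 m.
Far limit Df = s·(H − f)/(H − s) = 1570 × (9288.8 − 55) / (9288.8 − 1570) = 1570 × 9233.8 / 7718.8 ≈ 1878.1 mm ≈ 1.88 m.

1.88 m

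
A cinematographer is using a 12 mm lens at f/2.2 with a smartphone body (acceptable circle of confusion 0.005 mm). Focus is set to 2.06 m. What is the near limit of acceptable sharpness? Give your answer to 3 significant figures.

Hyperfocal distance H = f²/(N·c) + f = 12²/(2.2 × 0.005) + 12 = 144/0.011 + 12 ≈ 13102.9 mm ≈ 13.10 m.
Near limit Dn = s·(H − f)/(H + s − 2f) = 2060 × (13102.9 − 12) / (13102.9 + 2060 − 2 × 12) = 2060 × 13090.9 / 15138.9 ≈ 1781.3 mm ≈ 1.78 m.

1.78 m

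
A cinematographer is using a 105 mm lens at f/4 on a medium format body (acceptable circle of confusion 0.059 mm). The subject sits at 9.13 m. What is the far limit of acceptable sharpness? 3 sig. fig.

11.3 m

Hyperfocal distance H = f²/(N·c) + f = 105²/(4 × 0.059) + 105 = 11025/0.236 + 105 ≈ 46821.1 mm ≈ 46.82 m.
Far limit Df = s·(H − f)/(H − s) = 9130 × (46821.1 − 105) / (46821.1 − 9130) = 9130 × 46716.1 / 37691.1 ≈ 11316 mm ≈ 11.3 m.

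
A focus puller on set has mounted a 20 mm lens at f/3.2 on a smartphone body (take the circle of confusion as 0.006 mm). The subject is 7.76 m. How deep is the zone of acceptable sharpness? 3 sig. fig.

Hyperfocal distance H = f²/(N·c) + f = 20²/(3.2 × 0.006) + 20 = 400/0.0192 + 20 ≈ 20853.3 mm ≈ 20.85 m.
Near limit Dn = s·(H − f)/(H + s − 2f) = 7760 × (20853.3 − 20) / (20853.3 + 7760 − 2 × 20) = 7760 × 20833.3 / 28573.3 ≈ 5658.0 mm.
Far limit Df = s·(H − f)/(H − s) = 7760 × (20853.3 − 20) / (20853.3 − 7760) = 7760 × 20833.3 / 13093.3 ≈ 12347.3 mm.
Depth of field = Df − Dn = 12347.3 − 5658.0 ≈ 6689.3 mm ≈ 6.69 m.

6.69 m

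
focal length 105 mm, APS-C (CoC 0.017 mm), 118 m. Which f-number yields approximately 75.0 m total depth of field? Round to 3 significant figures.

f/1.60

Write h = H − f = f²/(N·c). The thin-lens limits are Dn = s·h/(h + (s−f)) and Df = s·h/(h − (s−f)), so DoF = Df − Dn = 2·s·(s−f)·h / (h² − (s−f)²).
That is a quadratic in h: DoF·h² − 2·s·(s−f)·h − DoF·(s−f)² = 0 ⇒ h = (s−f)·(s + √(s² + DoF²)) / DoF = 117895 × (118000 + √(118000² + 75000²)) / 75000 = 117895 × (118000 + 139818) / 75000 ≈ 405272 mm.
Then N = f²/(c·h) = 105² / (0.017 × 405272) = 11025 / 6889.6 ≈ 1.60.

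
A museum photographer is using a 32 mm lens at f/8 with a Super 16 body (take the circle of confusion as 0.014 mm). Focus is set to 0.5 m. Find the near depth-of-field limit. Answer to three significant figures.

476 mm

Hyperfocal distance H = f²/(N·c) + f = 32²/(8 × 0.014) + 32 = 1024/0.112 + 32 ≈ 9174.9 mm ≈ 9.175 m.
Near limit Dn = s·(H − f)/(H + s − 2f) = 500 × (9174.9 − 32) / (9174.9 + 500 − 2 × 32) = 500 × 9142.9 / 9610.9 ≈ 475.65 mm.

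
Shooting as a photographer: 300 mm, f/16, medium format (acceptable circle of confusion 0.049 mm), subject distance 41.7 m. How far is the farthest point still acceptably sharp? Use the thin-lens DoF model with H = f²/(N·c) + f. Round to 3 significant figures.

Hyperfocal distance H = f²/(N·c) + f = 300²/(16 × 0.049) + 300 = 90000/0.784 + 300 ≈ 115095.9 mm ≈ 115.1 m.
Far limit Df = s·(H − f)/(H − s) = 41700 × (115095.9 − 300) / (115095.9 − 41700) = 41700 × 114795.9 / 73395.9 ≈ 65221 mm ≈ 65.2 m.

65.2 m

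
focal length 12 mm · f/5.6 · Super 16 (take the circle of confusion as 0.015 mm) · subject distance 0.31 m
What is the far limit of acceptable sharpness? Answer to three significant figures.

Hyperfocal distance H = f²/(N·c) + f = 12²/(5.6 × 0.015) + 12 = 144/0.084 + 12 ≈ 1726.3 mm ≈ 1.726 m.
Far limit Df = s·(H − f)/(H − s) = 310 × (1726.3 − 12) / (1726.3 − 310) = 310 × 1714.3 / 1416.3 ≈ 375.23 mm.

375 mm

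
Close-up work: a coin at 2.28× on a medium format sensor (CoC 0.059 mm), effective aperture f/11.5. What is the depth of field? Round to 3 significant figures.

0.261 mm

At magnification m, DoF ≈ 2·N_eff·c/m² = 2 × 11.5 × 0.059 / 2.28² = 1.357 / 5.198 ≈ 0.261 mm.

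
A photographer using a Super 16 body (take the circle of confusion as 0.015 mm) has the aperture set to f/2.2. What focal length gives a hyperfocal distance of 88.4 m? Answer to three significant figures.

From H = f²/(N·c) + f, with f ≪ H: f ≈ √(H·N·c) = √(88400 × 2.2 × 0.015) = √2917.2 ≈ 54.01 mm.
The +f correction barely moves this — solving exactly, f² + N·c·f − N·c·H = 0 ⇒ f = (−N·c + √((N·c)² + 4·N·c·H))/2 = (−0.033 + √11669)/2 ≈ 53.995 mm, so f ≈ 54.0 mm.

54.0 mm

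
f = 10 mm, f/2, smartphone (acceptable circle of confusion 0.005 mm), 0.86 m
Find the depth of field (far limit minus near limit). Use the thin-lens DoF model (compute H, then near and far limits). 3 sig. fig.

147 mm

Hyperfocal distance H = f²/(N·c) + f = 10²/(2 × 0.005) + 10 = 100/0.01 + 10 ≈ 10010.0 mm ≈ 10.01 m.
Near limit Dn = s·(H − f)/(H + s − 2f) = 860 × (10010.0 − 10) / (10010.0 + 860 − 2 × 10) = 860 × 10000.0 / 10850.0 ≈ 792.63 mm.
Far limit Df = s·(H − f)/(H − s) = 860 × (10010.0 − 10) / (10010.0 − 860) = 860 × 10000.0 / 9150.0 ≈ 939.89 mm.
Depth of field = Df − Dn = 939.89 − 792.63 ≈ 147.26 mm.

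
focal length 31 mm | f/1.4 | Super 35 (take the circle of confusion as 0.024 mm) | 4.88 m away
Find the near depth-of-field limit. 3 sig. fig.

4.17 m

Hyperfocal distance H = f²/(N·c) + f = 31²/(1.4 × 0.024) + 31 = 961/0.0336 + 31 ≈ 28632.2 mm ≈ 28.63 m.
Near limit Dn = s·(H − f)/(H + s − 2f) = 4880 × (28632.2 − 31) / (28632.2 + 4880 − 2 × 31) = 4880 × 28601.2 / 33450.2 ≈ 4172.6 mm ≈ 4.17 m.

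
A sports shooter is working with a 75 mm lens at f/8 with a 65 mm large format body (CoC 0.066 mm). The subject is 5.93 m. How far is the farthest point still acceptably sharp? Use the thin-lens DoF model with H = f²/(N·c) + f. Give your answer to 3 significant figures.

13.2 m

Hyperfocal distance H = f²/(N·c) + f = 75²/(8 × 0.066) + 75 = 5625/0.528 + 75 ≈ 10728.4 mm ≈ 10.73 m.
Far limit Df = s·(H − f)/(H − s) = 5930 × (10728.4 − 75) / (10728.4 − 5930) = 5930 × 10653.4 / 4798.4 ≈ 13166 mm ≈ 13.2 m.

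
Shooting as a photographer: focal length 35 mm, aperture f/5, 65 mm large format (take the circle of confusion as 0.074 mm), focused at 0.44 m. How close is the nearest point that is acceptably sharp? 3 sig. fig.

392 mm

Hyperfocal distance H = f²/(N·c) + f = 35²/(5 × 0.074) + 35 = 1225/0.37 + 35 ≈ 3345.8 mm ≈ 3.346 m.
Near limit Dn = s·(H − f)/(H + s − 2f) = 440 × (3345.8 − 35) / (3345.8 + 440 − 2 × 35) = 440 × 3310.8 / 3715.8 ≈ 392.04 mm.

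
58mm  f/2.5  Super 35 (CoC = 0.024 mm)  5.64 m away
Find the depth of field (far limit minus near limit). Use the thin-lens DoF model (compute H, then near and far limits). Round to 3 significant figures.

1.13 m

Hyperfocal distance H = f²/(N·c) + f = 58²/(2.5 × 0.024) + 58 = 3364/0.06 + 58 ≈ 56124.7 mm ≈ 56.12 m.
Near limit Dn = s·(H − f)/(H + s − 2f) = 5640 × (56124.7 − 58) / (56124.7 + 5640 − 2 × 58) = 5640 × 56066.7 / 61648.7 ≈ 5129.3 mm.
Far limit Df = s·(H − f)/(H − s) = 5640 × (56124.7 − 58) / (56124.7 − 5640) = 5640 × 56066.7 / 50484.7 ≈ 6263.6 mm.
Depth of field = Df − Dn = 6263.6 − 5129.3 ≈ 1134.3 mm ≈ 1.13 m.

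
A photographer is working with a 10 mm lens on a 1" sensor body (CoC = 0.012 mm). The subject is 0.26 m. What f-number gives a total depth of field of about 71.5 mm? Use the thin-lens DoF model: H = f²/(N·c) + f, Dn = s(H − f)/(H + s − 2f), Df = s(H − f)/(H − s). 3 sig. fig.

f/4.50

Write h = H − f = f²/(N·c). The thin-lens limits are Dn = s·h/(h + (s−f)) and Df = s·h/(h − (s−f)), so DoF = Df − Dn = 2·s·(s−f)·h / (h² − (s−f)²).
That is a quadratic in h: DoF·h² − 2·s·(s−f)·h − DoF·(s−f)² = 0 ⇒ h = (s−f)·(s + √(s² + DoF²)) / DoF = 250 × (260 + √(260² + 71.5²)) / 71.5 = 250 × (260 + 269.652) / 71.5 ≈ 1851.9 mm.
Then N = f²/(c·h) = 10² / (0.012 × 1851.9) = 100 / 22.223 ≈ 4.50.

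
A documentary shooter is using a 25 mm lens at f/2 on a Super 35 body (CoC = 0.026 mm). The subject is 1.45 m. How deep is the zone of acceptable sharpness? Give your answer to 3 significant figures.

349 mm

Hyperfocal distance H = f²/(N·c) + f = 25²/(2 × 0.026) + 25 = 625/0.052 + 25 ≈ 12044.2 mm ≈ 12.04 m.
Near limit Dn = s·(H − f)/(H + s − 2f) = 1450 × (12044.2 − 25) / (12044.2 + 1450 − 2 × 25) = 1450 × 12019.2 / 13444.2 ≈ 1296.31 mm.
Far limit Df = s·(H − f)/(H − s) = 1450 × (12044.2 − 25) / (12044.2 − 1450) = 1450 × 12019.2 / 10594.2 ≈ 1645.04 mm.
Depth of field = Df − Dn = 1645.04 − 1296.31 ≈ 348.73 mm.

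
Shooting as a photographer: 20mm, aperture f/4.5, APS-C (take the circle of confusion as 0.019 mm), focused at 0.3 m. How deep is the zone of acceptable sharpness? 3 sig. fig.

Hyperfocal distance H = f²/(N·c) + f = 20²/(4.5 × 0.019) + 20 = 400/0.0855 + 20 ≈ 4698.4 mm ≈ 4.698 m.
Near limit Dn = s·(H − f)/(H + s − 2f) = 300 × (4698.4 − 20) / (4698.4 + 300 − 2 × 20) = 300 × 4678.4 / 4958.4 ≈ 283.059 mm.
Far limit Df = s·(H − f)/(H − s) = 300 × (4698.4 − 20) / (4698.4 − 300) = 300 × 4678.4 / 4398.4 ≈ 319.098 mm.
Depth of field = Df − Dn = 319.098 − 283.059 ≈ 36.039 mm.

36.0 mm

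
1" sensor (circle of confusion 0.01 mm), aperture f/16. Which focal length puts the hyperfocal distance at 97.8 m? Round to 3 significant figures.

From H = f²/(N·c) + f, with f ≪ H: f ≈ √(H·N·c) = √(97800 × 16 × 0.01) = √15648 ≈ 125.1 mm.
The +f correction barely moves this — solving exactly, f² + N·c·f − N·c·H = 0 ⇒ f = (−N·c + √((N·c)² + 4·N·c·H))/2 = (−0.16 + √62592)/2 ≈ 125.01 mm, so f ≈ 125 mm.

125 mm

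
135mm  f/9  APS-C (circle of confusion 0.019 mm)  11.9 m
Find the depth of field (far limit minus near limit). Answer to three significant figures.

Hyperfocal distance H = f²/(N·c) + f = 135²/(9 × 0.019) + 135 = 18225/0.171 + 135 ≈ 106713.9 mm ≈ 106.7 m.
Near limit Dn = s·(H − f)/(H + s − 2f) = 11900 × (106713.9 − 135) / (106713.9 + 11900 − 2 × 135) = 11900 × 106578.9 / 118343.9 ≈ 10717.0 mm.
Far limit Df = s·(H − f)/(H − s) = 11900 × (106713.9 − 135) / (106713.9 − 11900) = 11900 × 106578.9 / 94813.9 ≈ 13376.6 mm.
Depth of field = Df − Dn = 13376.6 − 10717.0 ≈ 2659.6 mm ≈ 2.66 m.

2.66 m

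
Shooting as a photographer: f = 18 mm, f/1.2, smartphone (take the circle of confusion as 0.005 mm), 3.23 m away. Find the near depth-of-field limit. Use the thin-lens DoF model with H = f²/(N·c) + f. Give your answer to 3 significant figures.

3.05 m

Hyperfocal distance H = f²/(N·c) + f = 18²/(1.2 × 0.005) + 18 = 324/0.006 + 18 ≈ 54018.0 mm ≈ 54.02 m.
Near limit Dn = s·(H − f)/(H + s − 2f) = 3230 × (54018.0 − 18) / (54018.0 + 3230 − 2 × 18) = 3230 × 54000.0 / 57212.0 ≈ 3048.7 mm ≈ 3.05 m.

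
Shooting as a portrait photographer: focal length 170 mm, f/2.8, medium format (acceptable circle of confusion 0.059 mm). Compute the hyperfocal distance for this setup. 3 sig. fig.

Hyperfocal distance H = f²/(N·c) + f = 170²/(2.8 × 0.059) + 170 = 28900/0.1652 + 170 ≈ 175109.5 mm ≈ 175 m.

175 m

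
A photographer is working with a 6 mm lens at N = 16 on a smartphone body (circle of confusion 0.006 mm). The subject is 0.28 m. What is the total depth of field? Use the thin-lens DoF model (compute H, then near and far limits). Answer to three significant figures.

0.878 m

Hyperfocal distance H = f²/(N·c) + f = 6²/(16 × 0.006) + 6 = 36/0.096 + 6 ≈ 381.0 mm ≈ 0.381 m.
Near limit Dn = s·(H − f)/(H + s − 2f) = 280 × (381.0 − 6) / (381.0 + 280 − 2 × 6) = 280 × 375.0 / 649.0 ≈ 161.79 mm.
Far limit Df = s·(H − f)/(H − s) = 280 × (381.0 − 6) / (381.0 − 280) = 280 × 375.0 / 101.0 ≈ 1039.60 mm.
Depth of field = Df − Dn = 1039.60 − 161.79 ≈ 877.81 mm ≈ 0.878 m.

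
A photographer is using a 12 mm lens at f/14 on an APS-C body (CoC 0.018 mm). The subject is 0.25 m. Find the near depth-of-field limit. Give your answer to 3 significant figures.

Hyperfocal distance H = f²/(N·c) + f = 12²/(14 × 0.018) + 12 = 144/0.252 + 12 ≈ 583.4 mm ≈ 0.583 m.
Near limit Dn = s·(H − f)/(H + s − 2f) = 250 × (583.4 − 12) / (583.4 + 250 − 2 × 12) = 250 × 571.4 / 809.4 ≈ 176.49 mm.

176 mm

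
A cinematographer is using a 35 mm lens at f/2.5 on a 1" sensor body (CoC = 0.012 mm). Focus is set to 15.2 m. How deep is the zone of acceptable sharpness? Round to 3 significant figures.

13.1 m

Hyperfocal distance H = f²/(N·c) + f = 35²/(2.5 × 0.012) + 35 = 1225/0.03 + 35 ≈ 40868.3 mm ≈ 40.87 m.
Near limit Dn = s·(H − f)/(H + s − 2f) = 15200 × (40868.3 − 35) / (40868.3 + 15200 − 2 × 35) = 15200 × 40833.3 / 55998.3 ≈ 11084 mm.
Far limit Df = s·(H − f)/(H − s) = 15200 × (40868.3 − 35) / (40868.3 − 15200) = 15200 × 40833.3 / 25668.3 ≈ 24180 mm.
Depth of field = Df − Dn = 24180 − 11084 ≈ 13096 mm ≈ 13.1 m.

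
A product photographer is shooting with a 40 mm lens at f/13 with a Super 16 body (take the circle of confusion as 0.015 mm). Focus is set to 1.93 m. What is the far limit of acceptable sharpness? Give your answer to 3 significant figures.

2.51 m

Hyperfocal distance H = f²/(N·c) + f = 40²/(13 × 0.015) + 40 = 1600/0.195 + 40 ≈ 8245.1 mm ≈ 8.245 m.
Far limit Df = s·(H − f)/(H − s) = 1930 × (8245.1 − 40) / (8245.1 − 1930) = 1930 × 8205.1 / 6315.1 ≈ 2507.6 mm ≈ 2.51 m.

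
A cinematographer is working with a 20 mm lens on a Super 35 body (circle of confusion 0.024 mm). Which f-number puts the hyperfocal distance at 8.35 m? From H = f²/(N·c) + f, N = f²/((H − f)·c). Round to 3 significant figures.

Rearrange H = f²/(N·c) + f for N: N = f² / ((H − f)·c).
N = 20² / ((8350 − 20) × 0.024) = 400 / 199.9 ≈ 2.00.

f/2.00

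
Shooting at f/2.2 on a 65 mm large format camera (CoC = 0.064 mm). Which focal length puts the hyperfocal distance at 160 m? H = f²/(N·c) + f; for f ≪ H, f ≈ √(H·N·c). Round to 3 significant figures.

From H = f²/(N·c) + f, with f ≪ H: f ≈ √(H·N·c) = √(160000 × 2.2 × 0.064) = √22528 ≈ 150.1 mm.
The +f correction barely moves this — solving exactly, f² + N·c·f − N·c·H = 0 ⇒ f = (−N·c + √((N·c)² + 4·N·c·H))/2 = (−0.1408 + √90112)/2 ≈ 150.02 mm, so f ≈ 150 mm.

150 mm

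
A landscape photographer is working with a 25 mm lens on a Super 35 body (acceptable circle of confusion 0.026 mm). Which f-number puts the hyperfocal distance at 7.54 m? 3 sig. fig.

f/3.20

Rearrange H = f²/(N·c) + f for N: N = f² / ((H − f)·c).
N = 25² / ((7540 − 25) × 0.026) = 625 / 195.4 ≈ 3.20.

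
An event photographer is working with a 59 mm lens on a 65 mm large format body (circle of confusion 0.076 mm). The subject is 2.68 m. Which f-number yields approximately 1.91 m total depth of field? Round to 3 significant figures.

f/5.59

Write h = H − f = f²/(N·c). The thin-lens limits are Dn = s·h/(h + (s−f)) and Df = s·h/(h − (s−f)), so DoF = Df − Dn = 2·s·(s−f)·h / (h² − (s−f)²).
That is a quadratic in h: DoF·h² − 2·s·(s−f)·h − DoF·(s−f)² = 0 ⇒ h = (s−f)·(s + √(s² + DoF²)) / DoF = 2621 × (2680 + √(2680² + 1910²)) / 1910 = 2621 × (2680 + 3290.97) / 1910 ≈ 8193.7 mm.
Then N = f²/(c·h) = 59² / (0.076 × 8193.7) = 3481 / 622.72 ≈ 5.59.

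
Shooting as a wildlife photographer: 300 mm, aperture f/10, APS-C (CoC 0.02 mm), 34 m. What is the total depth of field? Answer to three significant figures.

5.12 m

Hyperfocal distance H = f²/(N·c) + f = 300²/(10 × 0.02) + 300 = 90000/0.2 + 300 ≈ 450300.0 mm ≈ 450.3 m.
Near limit Dn = s·(H − f)/(H + s − 2f) = 34000 × (450300.0 − 300) / (450300.0 + 34000 − 2 × 300) = 34000 × 450000.0 / 483700.0 ≈ 31631.2 mm.
Far limit Df = s·(H − f)/(H − s) = 34000 × (450300.0 − 300) / (450300.0 − 34000) = 34000 × 450000.0 / 416300.0 ≈ 36752.3 mm.
Depth of field = Df − Dn = 36752.3 − 31631.2 ≈ 5121.1 mm ≈ 5.12 m.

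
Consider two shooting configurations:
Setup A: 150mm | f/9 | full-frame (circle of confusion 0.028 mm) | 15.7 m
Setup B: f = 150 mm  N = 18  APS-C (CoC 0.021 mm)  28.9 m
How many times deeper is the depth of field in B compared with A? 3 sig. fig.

Setup A: H = 150²/(9×0.028) + 150 ≈ 89435.7 mm; DoF = Df − Dn = 19010.9 − 13371.3 ≈ 5639.6 mm.
Setup B: H = 150²/(18×0.021) + 150 ≈ 59673.8 mm; DoF = Df − Dn = 55899 − 19488 ≈ 36411 mm.
Ratio = 36411 / 5639.6 ≈ 6.46.

6.46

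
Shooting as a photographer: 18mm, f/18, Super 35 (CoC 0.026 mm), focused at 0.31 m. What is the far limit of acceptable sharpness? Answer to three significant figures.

0.536 m

Hyperfocal distance H = f²/(N·c) + f = 18²/(18 × 0.026) + 18 = 324/0.468 + 18 ≈ 710.3 mm ≈ 0.710 m.
Far limit Df = s·(H − f)/(H − s) = 310 × (710.3 − 18) / (710.3 − 310) = 310 × 692.3 / 400.3 ≈ 536.13 mm ≈ 0.536 m.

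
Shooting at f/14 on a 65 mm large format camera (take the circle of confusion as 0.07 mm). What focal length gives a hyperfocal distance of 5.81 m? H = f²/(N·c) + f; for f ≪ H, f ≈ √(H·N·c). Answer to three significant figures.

From H = f²/(N·c) + f, with f ≪ H: f ≈ √(H·N·c) = √(5810 × 14 × 0.07) = √5693.8 ≈ 75.46 mm.
Exact: f² + N·c·f − N·c·H = 0 ⇒ f = (−N·c + √((N·c)² + 4·N·c·H))/2 = (−0.98 + √22776)/2 ≈ 74.969 mm ≈ 75.0 mm.

75.0 mm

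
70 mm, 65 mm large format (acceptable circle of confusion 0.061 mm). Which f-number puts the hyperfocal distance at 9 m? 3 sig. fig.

Rearrange H = f²/(N·c) + f for N: N = f² / ((H − f)·c).
N = 70² / ((9000 − 70) × 0.061) = 4900 / 544.7 ≈ 9.

f/9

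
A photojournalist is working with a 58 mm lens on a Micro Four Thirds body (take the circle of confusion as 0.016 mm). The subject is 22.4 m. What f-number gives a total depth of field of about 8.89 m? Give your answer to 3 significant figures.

Write h = H − f = f²/(N·c). The thin-lens limits are Dn = s·h/(h + (s−f)) and Df = s·h/(h − (s−f)), so DoF = Df − Dn = 2·s·(s−f)·h / (h² − (s−f)²).
That is a quadratic in h: DoF·h² − 2·s·(s−f)·h − DoF·(s−f)² = 0 ⇒ h = (s−f)·(s + √(s² + DoF²)) / DoF = 22342 × (22400 + √(22400² + 8890²)) / 8890 = 22342 × (22400 + 24099.6) / 8890 ≈ 116861 mm.
Then N = f²/(c·h) = 58² / (0.016 × 116861) = 3364 / 1869.8 ≈ 1.80.

f/1.80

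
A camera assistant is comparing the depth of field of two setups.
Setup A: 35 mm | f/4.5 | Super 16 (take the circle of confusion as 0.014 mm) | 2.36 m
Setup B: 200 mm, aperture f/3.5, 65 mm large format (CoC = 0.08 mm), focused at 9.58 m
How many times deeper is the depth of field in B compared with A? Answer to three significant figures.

Setup A: H = 35²/(4.5×0.014) + 35 ≈ 19479.4 mm; DoF = Df − Dn = 2680.51 − 2107.95 ≈ 572.56 mm.
Setup B: H = 200²/(3.5×0.08) + 200 ≈ 143057.1 mm; DoF = Df − Dn = 10253.2 − 8989.7 ≈ 1263.5 mm.
Ratio = 1263.5 / 572.56 ≈ 2.21.

2.21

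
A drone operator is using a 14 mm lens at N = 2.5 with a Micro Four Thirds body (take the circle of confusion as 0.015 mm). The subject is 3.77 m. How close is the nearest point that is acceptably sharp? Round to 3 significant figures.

2.19 m

Hyperfocal distance H = f²/(N·c) + f = 14²/(2.5 × 0.015) + 14 = 196/0.0375 + 14 ≈ 5240.7 mm ≈ 5.241 m.
Near limit Dn = s·(H − f)/(H + s − 2f) = 3770 × (5240.7 − 14) / (5240.7 + 3770 − 2 × 14) = 3770 × 5226.7 / 8982.7 ≈ 2193.6 mm ≈ 2.19 m.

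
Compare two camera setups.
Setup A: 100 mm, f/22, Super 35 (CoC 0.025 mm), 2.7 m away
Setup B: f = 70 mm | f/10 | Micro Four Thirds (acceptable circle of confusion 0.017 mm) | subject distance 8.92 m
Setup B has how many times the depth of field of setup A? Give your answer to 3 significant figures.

7.67

Setup A: H = 100²/(22×0.025) + 100 ≈ 18281.8 mm; DoF = Df − Dn = 3150.53 − 2362.20 ≈ 788.33 mm.
Setup B: H = 70²/(10×0.017) + 70 ≈ 28893.5 mm; DoF = Df − Dn = 12872.3 − 6824.6 ≈ 6047.7 mm.
Ratio = 6047.7 / 788.33 ≈ 7.67.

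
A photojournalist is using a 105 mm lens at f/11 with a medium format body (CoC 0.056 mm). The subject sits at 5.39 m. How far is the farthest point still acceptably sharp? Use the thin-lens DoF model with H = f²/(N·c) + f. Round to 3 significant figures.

7.65 m

Hyperfocal distance H = f²/(N·c) + f = 105²/(11 × 0.056) + 105 = 11025/0.616 + 105 ≈ 18002.7 mm ≈ 18.00 m.
Far limit Df = s·(H − f)/(H − s) = 5390 × (18002.7 − 105) / (18002.7 − 5390) = 5390 × 17897.7 / 12612.7 ≈ 7648.5 mm ≈ 7.65 m.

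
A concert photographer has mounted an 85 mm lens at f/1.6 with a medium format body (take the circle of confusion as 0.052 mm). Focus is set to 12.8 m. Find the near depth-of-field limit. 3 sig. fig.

11.2 m

Hyperfocal distance H = f²/(N·c) + f = 85²/(1.6 × 0.052) + 85 = 7225/0.0832 + 85 ≈ 86923.9 mm ≈ 86.92 m.
Near limit Dn = s·(H − f)/(H + s − 2f) = 12800 × (86923.9 − 85) / (86923.9 + 12800 − 2 × 85) = 12800 × 86838.9 / 99553.9 ≈ 11165 mm ≈ 11.2 m.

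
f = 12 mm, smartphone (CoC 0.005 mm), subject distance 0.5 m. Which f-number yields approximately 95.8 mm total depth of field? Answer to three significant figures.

f/5.60

Write h = H − f = f²/(N·c). The thin-lens limits are Dn = s·h/(h + (s−f)) and Df = s·h/(h − (s−f)), so DoF = Df − Dn = 2·s·(s−f)·h / (h² − (s−f)²).
That is a quadratic in h: DoF·h² − 2·s·(s−f)·h − DoF·(s−f)² = 0 ⇒ h = (s−f)·(s + √(s² + DoF²)) / DoF = 488 × (500 + √(500² + 95.8²)) / 95.8 = 488 × (500 + 509.095) / 95.8 ≈ 5140.3 mm.
Then N = f²/(c·h) = 12² / (0.005 × 5140.3) = 144 / 25.701 ≈ 5.60.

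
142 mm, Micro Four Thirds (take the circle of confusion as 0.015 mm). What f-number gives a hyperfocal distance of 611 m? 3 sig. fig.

f/2.20

Rearrange H = f²/(N·c) + f for N: N = f² / ((H − f)·c).
N = 142² / ((611000 − 142) × 0.015) = 20164 / 9163 ≈ 2.20.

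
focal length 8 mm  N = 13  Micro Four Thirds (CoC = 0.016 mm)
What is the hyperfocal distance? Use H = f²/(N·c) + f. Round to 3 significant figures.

Hyperfocal distance H = f²/(N·c) + f = 8²/(13 × 0.016) + 8 = 64/0.208 + 8 ≈ 315.7 mm ≈ 0.316 m.

316 mm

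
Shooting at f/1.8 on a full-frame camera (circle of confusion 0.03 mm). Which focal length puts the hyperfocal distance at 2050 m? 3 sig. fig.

333 mm

From H = f²/(N·c) + f, with f ≪ H: f ≈ √(H·N·c) = √(2050000 × 1.8 × 0.03) = √110700 ≈ 332.7 mm.
The +f correction barely moves this — solving exactly, f² + N·c·f − N·c·H = 0 ⇒ f = (−N·c + √((N·c)² + 4·N·c·H))/2 = (−0.054 + √442800)/2 ≈ 332.69 mm, so f ≈ 333 mm.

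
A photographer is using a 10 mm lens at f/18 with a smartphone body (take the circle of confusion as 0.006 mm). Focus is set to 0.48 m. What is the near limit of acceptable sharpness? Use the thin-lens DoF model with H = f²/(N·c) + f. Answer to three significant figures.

Hyperfocal distance H = f²/(N·c) + f = 10²/(18 × 0.006) + 10 = 100/0.108 + 10 ≈ 935.9 mm ≈ 0.936 m.
Near limit Dn = s·(H − f)/(H + s − 2f) = 480 × (935.9 − 10) / (935.9 + 480 − 2 × 10) = 480 × 925.9 / 1395.9 ≈ 318.39 mm.

318 mm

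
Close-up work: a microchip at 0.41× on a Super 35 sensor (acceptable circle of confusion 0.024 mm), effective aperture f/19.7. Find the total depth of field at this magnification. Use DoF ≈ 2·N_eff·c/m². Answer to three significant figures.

At magnification m, DoF ≈ 2·N_eff·c/m² = 2 × 19.7 × 0.024 / 0.41² = 0.9456 / 0.1681 ≈ 5.63 mm.

5.63 mm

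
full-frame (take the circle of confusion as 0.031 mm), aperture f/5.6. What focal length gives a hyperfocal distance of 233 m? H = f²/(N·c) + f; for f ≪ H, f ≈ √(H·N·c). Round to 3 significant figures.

From H = f²/(N·c) + f, with f ≪ H: f ≈ √(H·N·c) = √(233000 × 5.6 × 0.031) = √40449 ≈ 201.1 mm.
The +f correction barely moves this — solving exactly, f² + N·c·f − N·c·H = 0 ⇒ f = (−N·c + √((N·c)² + 4·N·c·H))/2 = (−0.1736 + √161795)/2 ≈ 201.03 mm, so f ≈ 201 mm.

201 mm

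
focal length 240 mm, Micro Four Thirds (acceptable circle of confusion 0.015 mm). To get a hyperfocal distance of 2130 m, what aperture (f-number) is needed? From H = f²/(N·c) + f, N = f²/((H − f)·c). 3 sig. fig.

Rearrange H = f²/(N·c) + f for N: N = f² / ((H − f)·c).
N = 240² / ((2130000 − 240) × 0.015) = 57600 / 31946 ≈ 1.80.

f/1.80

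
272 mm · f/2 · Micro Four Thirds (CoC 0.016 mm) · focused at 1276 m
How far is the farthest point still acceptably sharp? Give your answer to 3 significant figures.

Hyperfocal distance H = f²/(N·c) + f = 272²/(2 × 0.016) + 272 = 73984/0.032 + 272 ≈ 2312272.0 mm ≈ 2312 m.
Far limit Df = s·(H − f)/(H − s) = 1276000 × (2312272.0 − 272) / (2312272.0 − 1276000) = 1276000 × 2312000.0 / 1036272.0 ≈ 2846851 mm ≈ 2850 m.

2850 m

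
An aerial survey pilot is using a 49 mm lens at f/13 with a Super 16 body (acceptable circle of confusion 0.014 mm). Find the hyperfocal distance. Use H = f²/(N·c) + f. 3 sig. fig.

13.2 m

Hyperfocal distance H = f²/(N·c) + f = 49²/(13 × 0.014) + 49 = 2401/0.182 + 49 ≈ 13241.3 mm ≈ 13.2 m.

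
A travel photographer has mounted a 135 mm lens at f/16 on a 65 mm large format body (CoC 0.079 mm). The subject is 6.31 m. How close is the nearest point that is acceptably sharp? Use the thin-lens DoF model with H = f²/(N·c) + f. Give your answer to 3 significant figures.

Hyperfocal distance H = f²/(N·c) + f = 135²/(16 × 0.079) + 135 = 18225/1.264 + 135 ≈ 14553.5 mm ≈ 14.55 m.
Near limit Dn = s·(H − f)/(H + s − 2f) = 6310 × (14553.5 − 135) / (14553.5 + 6310 − 2 × 135) = 6310 × 14418.5 / 20593.5 ≈ 4417.9 mm ≈ 4.42 m.

4.42 m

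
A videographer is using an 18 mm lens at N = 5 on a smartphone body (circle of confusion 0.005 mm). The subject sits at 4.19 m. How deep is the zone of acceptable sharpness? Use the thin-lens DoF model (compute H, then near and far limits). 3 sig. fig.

Hyperfocal distance H = f²/(N·c) + f = 18²/(5 × 0.005) + 18 = 324/0.025 + 18 ≈ 12978.0 mm ≈ 12.98 m.
Near limit Dn = s·(H − f)/(H + s − 2f) = 4190 × (12978.0 − 18) / (12978.0 + 4190 − 2 × 18) = 4190 × 12960.0 / 17132.0 ≈ 3169.6 mm.
Far limit Df = s·(H − f)/(H − s) = 4190 × (12978.0 − 18) / (12978.0 − 4190) = 4190 × 12960.0 / 8788.0 ≈ 6179.2 mm.
Depth of field = Df − Dn = 6179.2 − 3169.6 ≈ 3009.6 mm ≈ 3.01 m.

3.01 m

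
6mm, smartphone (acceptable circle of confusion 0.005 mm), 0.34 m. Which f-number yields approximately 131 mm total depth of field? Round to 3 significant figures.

Write h = H − f = f²/(N·c). The thin-lens limits are Dn = s·h/(h + (s−f)) and Df = s·h/(h − (s−f)), so DoF = Df − Dn = 2·s·(s−f)·h / (h² − (s−f)²).
That is a quadratic in h: DoF·h² − 2·s·(s−f)·h − DoF·(s−f)² = 0 ⇒ h = (s−f)·(s + √(s² + DoF²)) / DoF = 334 × (340 + √(340² + 131²)) / 131 = 334 × (340 + 364.364) / 131 ≈ 1795.9 mm.
Then N = f²/(c·h) = 6² / (0.005 × 1795.9) = 36 / 8.9793 ≈ 4.01.

f/4.01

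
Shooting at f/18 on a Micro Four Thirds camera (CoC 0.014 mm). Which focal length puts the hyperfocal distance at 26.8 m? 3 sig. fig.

82.1 mm

From H = f²/(N·c) + f, with f ≪ H: f ≈ √(H·N·c) = √(26800 × 18 × 0.014) = √6753.6 ≈ 82.18 mm.
Exact: f² + N·c·f − N·c·H = 0 ⇒ f = (−N·c + √((N·c)² + 4·N·c·H))/2 = (−0.252 + √27014)/2 ≈ 82.054 mm ≈ 82.1 mm.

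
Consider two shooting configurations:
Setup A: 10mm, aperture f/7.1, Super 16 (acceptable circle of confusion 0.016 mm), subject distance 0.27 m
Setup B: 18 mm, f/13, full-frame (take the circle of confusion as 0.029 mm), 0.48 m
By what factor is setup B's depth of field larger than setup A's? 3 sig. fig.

4.15

Setup A: H = 10²/(7.1×0.016) + 10 ≈ 890.3 mm; DoF = Df − Dn = 383.17 − 208.44 ≈ 174.73 mm.
Setup B: H = 18²/(13×0.029) + 18 ≈ 877.4 mm; DoF = Df − Dn = 1038.00 − 312.18 ≈ 725.82 mm.
Ratio = 725.82 / 174.73 ≈ 4.15.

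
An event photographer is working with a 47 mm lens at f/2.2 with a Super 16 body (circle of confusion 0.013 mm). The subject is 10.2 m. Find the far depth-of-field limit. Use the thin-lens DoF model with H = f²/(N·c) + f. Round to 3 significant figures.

11.7 m

Hyperfocal distance H = f²/(N·c) + f = 47²/(2.2 × 0.013) + 47 = 2209/0.0286 + 47 ≈ 77284.8 mm ≈ 77.28 m.
Far limit Df = s·(H − f)/(H − s) = 10200 × (77284.8 − 47) / (77284.8 − 10200) = 10200 × 77237.8 / 67084.8 ≈ 11744 mm ≈ 11.7 m.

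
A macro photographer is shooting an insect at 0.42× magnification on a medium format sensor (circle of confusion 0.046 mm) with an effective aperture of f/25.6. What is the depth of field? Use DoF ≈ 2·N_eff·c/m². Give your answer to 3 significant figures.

13.4 mm

At magnification m, DoF ≈ 2·N_eff·c/m² = 2 × 25.6 × 0.046 / 0.42² = 2.355 / 0.1764 ≈ 13.4 mm.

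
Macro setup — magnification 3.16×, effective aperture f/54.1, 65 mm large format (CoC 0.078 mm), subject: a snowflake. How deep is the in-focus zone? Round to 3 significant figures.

At magnification m, DoF ≈ 2·N_eff·c/m² = 2 × 54.1 × 0.078 / 3.16² = 8.44 / 9.986 ≈ 0.845 mm.

0.845 mm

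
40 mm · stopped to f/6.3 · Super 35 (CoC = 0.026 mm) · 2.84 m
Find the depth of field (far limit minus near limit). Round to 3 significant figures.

Hyperfocal distance H = f²/(N·c) + f = 40²/(6.3 × 0.026) + 40 = 1600/0.1638 + 40 ≈ 9808.0 mm ≈ 9.808 m.
Near limit Dn = s·(H − f)/(H + s − 2f) = 2840 × (9808.0 − 40) / (9808.0 + 2840 − 2 × 40) = 2840 × 9768.0 / 12568.0 ≈ 2207.3 mm.
Far limit Df = s·(H − f)/(H − s) = 2840 × (9808.0 − 40) / (9808.0 − 2840) = 2840 × 9768.0 / 6968.0 ≈ 3981.2 mm.
Depth of field = Df − Dn = 3981.2 − 2207.3 ≈ 1773.9 mm ≈ 1.77 m.

1.77 m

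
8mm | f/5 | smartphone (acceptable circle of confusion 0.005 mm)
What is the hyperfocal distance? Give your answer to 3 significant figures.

Hyperfocal distance H = f²/(N·c) + f = 8²/(5 × 0.005) + 8 = 64/0.025 + 8 ≈ 2568.0 mm ≈ 2.57 m.

2.57 m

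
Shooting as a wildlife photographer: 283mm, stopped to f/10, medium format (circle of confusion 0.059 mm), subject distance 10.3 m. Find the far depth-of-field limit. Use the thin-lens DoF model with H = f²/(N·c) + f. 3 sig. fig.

11.1 m

Hyperfocal distance H = f²/(N·c) + f = 283²/(10 × 0.059) + 283 = 80089/0.59 + 283 ≈ 136027.1 mm ≈ 136.0 m.
Far limit Df = s·(H − f)/(H − s) = 10300 × (136027.1 − 283) / (136027.1 − 10300) = 10300 × 135744.1 / 125727.1 ≈ 11121 mm ≈ 11.1 m.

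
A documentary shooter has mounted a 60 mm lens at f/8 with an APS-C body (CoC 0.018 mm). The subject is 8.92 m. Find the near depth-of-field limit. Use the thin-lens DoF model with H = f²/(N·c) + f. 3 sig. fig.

Hyperfocal distance H = f²/(N·c) + f = 60²/(8 × 0.018) + 60 = 3600/0.144 + 60 ≈ 25060.0 mm ≈ 25.06 m.
Near limit Dn = s·(H − f)/(H + s − 2f) = 8920 × (25060.0 − 60) / (25060.0 + 8920 − 2 × 60) = 8920 × 25000.0 / 33860.0 ≈ 6585.9 mm ≈ 6.59 m.

6.59 m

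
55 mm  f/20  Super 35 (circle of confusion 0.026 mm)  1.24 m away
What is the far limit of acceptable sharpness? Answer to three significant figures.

1.56 m

Hyperfocal distance H = f²/(N·c) + f = 55²/(20 × 0.026) + 55 = 3025/0.52 + 55 ≈ 5872.3 mm ≈ 5.872 m.
Far limit Df = s·(H − f)/(H − s) = 1240 × (5872.3 − 55) / (5872.3 − 1240) = 1240 × 5817.3 / 4632.3 ≈ 1557.2 mm ≈ 1.56 m.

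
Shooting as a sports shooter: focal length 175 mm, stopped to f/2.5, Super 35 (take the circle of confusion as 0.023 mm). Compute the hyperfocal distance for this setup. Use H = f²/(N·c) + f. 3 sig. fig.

Hyperfocal distance H = f²/(N·c) + f = 175²/(2.5 × 0.023) + 175 = 30625/0.0575 + 175 ≈ 532783.7 mm ≈ 533 m.

533 m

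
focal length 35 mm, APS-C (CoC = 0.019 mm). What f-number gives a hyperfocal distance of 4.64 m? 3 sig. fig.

f/14

Rearrange H = f²/(N·c) + f for N: N = f² / ((H − f)·c).
N = 35² / ((4640 − 35) × 0.019) = 1225 / 87.50 ≈ 14.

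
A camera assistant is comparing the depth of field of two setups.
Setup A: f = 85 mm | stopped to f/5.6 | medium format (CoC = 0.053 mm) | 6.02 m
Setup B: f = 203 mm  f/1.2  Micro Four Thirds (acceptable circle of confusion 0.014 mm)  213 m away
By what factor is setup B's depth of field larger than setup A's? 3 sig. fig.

Setup A: H = 85²/(5.6×0.053) + 85 ≈ 24428.0 mm; DoF = Df − Dn = 7960.9 − 4840.0 ≈ 3120.9 mm.
Setup B: H = 203²/(1.2×0.014) + 203 ≈ 2453119.7 mm; DoF = Df − Dn = 233234 − 195997 ≈ 37237 mm.
Ratio = 37237 / 3120.9 ≈ 11.9.

11.9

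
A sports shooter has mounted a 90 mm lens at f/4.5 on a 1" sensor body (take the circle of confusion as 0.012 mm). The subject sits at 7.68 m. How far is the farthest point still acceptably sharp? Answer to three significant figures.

Hyperfocal distance H = f²/(N·c) + f = 90²/(4.5 × 0.012) + 90 = 8100/0.054 + 90 ≈ 150090.0 mm ≈ 150.1 m.
Far limit Df = s·(H − f)/(H − s) = 7680 × (150090.0 − 90) / (150090.0 − 7680) = 7680 × 150000.0 / 142410.0 ≈ 8089.3 mm ≈ 8.09 m.

8.09 m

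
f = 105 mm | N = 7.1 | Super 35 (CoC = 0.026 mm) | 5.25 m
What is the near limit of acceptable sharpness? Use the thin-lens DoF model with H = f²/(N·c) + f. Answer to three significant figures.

Hyperfocal distance H = f²/(N·c) + f = 105²/(7.1 × 0.026) + 105 = 11025/0.1846 + 105 ≈ 59828.7 mm ≈ 59.83 m.
Near limit Dn = s·(H − f)/(H + s − 2f) = 5250 × (59828.7 − 105) / (59828.7 + 5250 − 2 × 105) = 5250 × 59723.7 / 64868.7 ≈ 4833.6 mm ≈ 4.83 m.

4.83 m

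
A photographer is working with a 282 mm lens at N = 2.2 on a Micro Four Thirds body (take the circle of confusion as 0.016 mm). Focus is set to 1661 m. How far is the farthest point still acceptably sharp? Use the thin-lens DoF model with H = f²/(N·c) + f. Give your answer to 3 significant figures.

Hyperfocal distance H = f²/(N·c) + f = 282²/(2.2 × 0.016) + 282 = 79524/0.0352 + 282 ≈ 2259486.5 mm ≈ 2259 m.
Far limit Df = s·(H − f)/(H − s) = 1661000 × (2259486.5 − 282) / (2259486.5 − 1661000) = 1661000 × 2259204.5 / 598486.5 ≈ 6270047 mm ≈ 6270 m.

6270 m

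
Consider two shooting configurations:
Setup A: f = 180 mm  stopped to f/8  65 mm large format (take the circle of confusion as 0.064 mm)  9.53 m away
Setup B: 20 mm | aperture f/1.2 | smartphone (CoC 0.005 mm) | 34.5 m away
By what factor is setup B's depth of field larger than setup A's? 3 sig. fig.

Setup A: H = 180²/(8×0.064) + 180 ≈ 63461.2 mm; DoF = Df − Dn = 11182.2 − 8303.2 ≈ 2879.0 mm.
Setup B: H = 20²/(1.2×0.005) + 20 ≈ 66686.7 mm; DoF = Df − Dn = 71458 − 22739 ≈ 48719 mm.
Ratio = 48719 / 2879.0 ≈ 16.9.

16.9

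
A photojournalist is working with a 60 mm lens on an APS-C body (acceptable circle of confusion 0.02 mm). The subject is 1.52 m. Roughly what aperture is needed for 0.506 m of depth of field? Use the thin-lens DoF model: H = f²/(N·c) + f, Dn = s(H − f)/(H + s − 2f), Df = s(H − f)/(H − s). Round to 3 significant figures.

f/20

Write h = H − f = f²/(N·c). The thin-lens limits are Dn = s·h/(h + (s−f)) and Df = s·h/(h − (s−f)), so DoF = Df − Dn = 2·s·(s−f)·h / (h² − (s−f)²).
That is a quadratic in h: DoF·h² − 2·s·(s−f)·h − DoF·(s−f)² = 0 ⇒ h = (s−f)·(s + √(s² + DoF²)) / DoF = 1460 × (1520 + √(1520² + 506²)) / 506 = 1460 × (1520 + 1602.01) / 506 ≈ 9008.2 mm.
Then N = f²/(c·h) = 60² / (0.02 × 9008.2) = 3600 / 180.16 ≈ 20.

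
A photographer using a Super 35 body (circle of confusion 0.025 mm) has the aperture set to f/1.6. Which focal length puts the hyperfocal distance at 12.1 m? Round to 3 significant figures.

22.0 mm

From H = f²/(N·c) + f, with f ≪ H: f ≈ √(H·N·c) = √(12100 × 1.6 × 0.025) = √484.00 ≈ 22.00 mm.
The +f correction barely moves this — solving exactly, f² + N·c·f − N·c·H = 0 ⇒ f = (−N·c + √((N·c)² + 4·N·c·H))/2 = (−0.04 + √1936.0)/2 ≈ 21.980 mm, so f ≈ 22.0 mm.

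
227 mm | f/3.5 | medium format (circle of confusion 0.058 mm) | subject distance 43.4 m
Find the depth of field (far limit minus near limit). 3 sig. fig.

Hyperfocal distance H = f²/(N·c) + f = 227²/(3.5 × 0.058) + 227 = 51529/0.203 + 227 ≈ 254064.4 mm ≈ 254.1 m.
Near limit Dn = s·(H − f)/(H + s − 2f) = 43400 × (254064.4 − 227) / (254064.4 + 43400 − 2 × 227) = 43400 × 253837.4 / 297010.4 ≈ 37091 mm.
Far limit Df = s·(H − f)/(H − s) = 43400 × (254064.4 − 227) / (254064.4 − 43400) = 43400 × 253837.4 / 210664.4 ≈ 52294 mm.
Depth of field = Df − Dn = 52294 − 37091 ≈ 15203 mm ≈ 15.2 m.

15.2 m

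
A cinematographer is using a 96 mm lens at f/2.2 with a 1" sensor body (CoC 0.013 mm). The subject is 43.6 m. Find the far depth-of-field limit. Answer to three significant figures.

Hyperfocal distance H = f²/(N·c) + f = 96²/(2.2 × 0.013) + 96 = 9216/0.0286 + 96 ≈ 322333.8 mm ≈ 322.3 m.
Far limit Df = s·(H − f)/(H − s) = 43600 × (322333.8 − 96) / (322333.8 − 43600) = 43600 × 322237.8 / 278733.8 ≈ 50405 mm ≈ 50.4 m.

50.4 m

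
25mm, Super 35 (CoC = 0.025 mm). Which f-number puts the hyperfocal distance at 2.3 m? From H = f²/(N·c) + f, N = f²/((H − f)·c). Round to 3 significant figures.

Rearrange H = f²/(N·c) + f for N: N = f² / ((H − f)·c).
N = 25² / ((2300 − 25) × 0.025) = 625 / 56.88 ≈ 11.

f/11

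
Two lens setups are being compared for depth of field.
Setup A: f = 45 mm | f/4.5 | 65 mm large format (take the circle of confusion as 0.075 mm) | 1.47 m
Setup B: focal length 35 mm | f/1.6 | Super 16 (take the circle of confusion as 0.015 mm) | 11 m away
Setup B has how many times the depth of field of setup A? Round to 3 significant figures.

6.70

Setup A: H = 45²/(4.5×0.075) + 45 ≈ 6045.0 mm; DoF = Df − Dn = 1927.87 − 1187.88 ≈ 739.99 mm.
Setup B: H = 35²/(1.6×0.015) + 35 ≈ 51076.7 mm; DoF = Df − Dn = 14009.6 − 9054.8 ≈ 4954.8 mm.
Ratio = 4954.8 / 739.99 ≈ 6.70.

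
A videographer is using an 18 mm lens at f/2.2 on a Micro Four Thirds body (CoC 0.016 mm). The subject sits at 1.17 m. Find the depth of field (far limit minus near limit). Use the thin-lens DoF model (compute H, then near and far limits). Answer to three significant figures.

298 mm

Hyperfocal distance H = f²/(N·c) + f = 18²/(2.2 × 0.016) + 18 = 324/0.0352 + 18 ≈ 9222.5 mm ≈ 9.223 m.
Near limit Dn = s·(H − f)/(H + s − 2f) = 1170 × (9222.5 − 18) / (9222.5 + 1170 − 2 × 18) = 1170 × 9204.5 / 10356.5 ≈ 1039.86 mm.
Far limit Df = s·(H − f)/(H − s) = 1170 × (9222.5 − 18) / (9222.5 − 1170) = 1170 × 9204.5 / 8052.5 ≈ 1337.38 mm.
Depth of field = Df − Dn = 1337.38 − 1039.86 ≈ 297.52 mm.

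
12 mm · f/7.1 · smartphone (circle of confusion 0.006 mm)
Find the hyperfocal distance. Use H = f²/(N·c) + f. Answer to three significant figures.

3.39 m

Hyperfocal distance H = f²/(N·c) + f = 12²/(7.1 × 0.006) + 12 = 144/0.0426 + 12 ≈ 3392.3 mm ≈ 3.39 m.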